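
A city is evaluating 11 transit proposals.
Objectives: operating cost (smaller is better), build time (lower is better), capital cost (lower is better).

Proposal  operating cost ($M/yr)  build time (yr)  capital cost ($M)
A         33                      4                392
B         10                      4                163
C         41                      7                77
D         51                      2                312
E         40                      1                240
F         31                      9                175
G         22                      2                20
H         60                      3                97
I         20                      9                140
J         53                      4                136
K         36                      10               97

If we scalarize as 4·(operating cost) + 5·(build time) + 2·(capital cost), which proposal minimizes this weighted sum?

A: 4·33 + 5·4 + 2·392 = 936
B: 4·10 + 5·4 + 2·163 = 386
C: 4·41 + 5·7 + 2·77 = 353
D: 4·51 + 5·2 + 2·312 = 838
E: 4·40 + 5·1 + 2·240 = 645
F: 4·31 + 5·9 + 2·175 = 519
G: 4·22 + 5·2 + 2·20 = 138
H: 4·60 + 5·3 + 2·97 = 449
I: 4·20 + 5·9 + 2·140 = 405
J: 4·53 + 5·4 + 2·136 = 504
K: 4·36 + 5·10 + 2·97 = 388
Lowest: G at 138.

G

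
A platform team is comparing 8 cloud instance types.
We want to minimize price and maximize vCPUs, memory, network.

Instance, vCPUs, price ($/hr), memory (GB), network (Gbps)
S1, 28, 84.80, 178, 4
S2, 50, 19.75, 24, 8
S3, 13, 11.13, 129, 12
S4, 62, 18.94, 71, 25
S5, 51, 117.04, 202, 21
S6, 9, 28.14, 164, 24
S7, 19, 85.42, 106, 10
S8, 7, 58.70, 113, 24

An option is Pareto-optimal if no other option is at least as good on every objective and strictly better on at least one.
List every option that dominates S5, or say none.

S1: worse on vCPUs (28 vs 51).
S2: worse on vCPUs (50 vs 51).
S3: worse on vCPUs (13 vs 51).
S4: worse on memory (71 vs 202).
S6: worse on vCPUs (9 vs 51).
S7: worse on vCPUs (19 vs 51).
S8: worse on vCPUs (7 vs 51).
No option dominates S5.

none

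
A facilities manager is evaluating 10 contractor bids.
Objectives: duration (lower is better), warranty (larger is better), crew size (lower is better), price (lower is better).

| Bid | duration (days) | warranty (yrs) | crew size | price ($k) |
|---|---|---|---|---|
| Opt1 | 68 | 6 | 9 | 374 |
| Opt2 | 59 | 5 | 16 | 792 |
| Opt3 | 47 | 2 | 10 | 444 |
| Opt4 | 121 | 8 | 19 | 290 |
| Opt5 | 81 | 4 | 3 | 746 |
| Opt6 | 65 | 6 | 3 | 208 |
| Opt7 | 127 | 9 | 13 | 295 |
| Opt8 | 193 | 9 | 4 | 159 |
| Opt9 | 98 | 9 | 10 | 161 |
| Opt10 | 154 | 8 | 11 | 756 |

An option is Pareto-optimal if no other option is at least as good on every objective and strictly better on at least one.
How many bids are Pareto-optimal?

Opt1: dominated by Opt6 (duration 65≤68, warranty 6≥6, crew size 3≤9, price 208≤374).
Opt2: not dominated.
Opt3: not dominated (best duration).
Opt4: dominated by Opt9 (duration 98≤121, warranty 9≥8, crew size 10≤19, price 161≤290).
Opt5: dominated by Opt6 (duration 65≤81, warranty 6≥4, crew size 3≤3, price 208≤746).
Opt6: not dominated.
Opt7: dominated by Opt9 (duration 98≤127, warranty 9≥9, crew size 10≤13, price 161≤295).
Opt8: not dominated (best price).
Opt9: not dominated.
Opt10: dominated by Opt9 (duration 98≤154, warranty 9≥8, crew size 10≤11, price 161≤756).
Pareto-optimal: Opt2, Opt3, Opt6, Opt8, Opt9 → 5.

5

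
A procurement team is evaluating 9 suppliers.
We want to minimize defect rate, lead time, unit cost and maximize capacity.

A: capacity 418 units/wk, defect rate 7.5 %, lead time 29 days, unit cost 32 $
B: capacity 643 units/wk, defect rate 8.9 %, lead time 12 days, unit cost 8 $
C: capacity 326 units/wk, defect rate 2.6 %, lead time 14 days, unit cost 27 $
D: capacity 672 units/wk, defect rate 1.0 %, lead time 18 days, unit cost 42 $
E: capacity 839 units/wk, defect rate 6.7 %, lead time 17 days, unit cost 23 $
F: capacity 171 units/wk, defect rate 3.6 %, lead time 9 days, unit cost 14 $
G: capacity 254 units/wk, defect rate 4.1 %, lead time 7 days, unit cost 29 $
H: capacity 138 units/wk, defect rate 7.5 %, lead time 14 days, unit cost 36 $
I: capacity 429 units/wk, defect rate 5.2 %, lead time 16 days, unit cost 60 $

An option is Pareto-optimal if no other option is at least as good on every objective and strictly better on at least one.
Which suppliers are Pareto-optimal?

B, C, D, E, F, G, I

A: dominated by E (capacity 839≥418, defect rate 6.7≤7.5, lead time 17≤29, unit cost 23≤32).
B: not dominated (best unit cost).
C: not dominated.
D: not dominated (best defect rate).
E: not dominated (best capacity).
F: not dominated.
G: not dominated (best lead time).
H: dominated by C (capacity 326≥138, defect rate 2.6≤7.5, lead time 14≤14, unit cost 27≤36).
I: not dominated.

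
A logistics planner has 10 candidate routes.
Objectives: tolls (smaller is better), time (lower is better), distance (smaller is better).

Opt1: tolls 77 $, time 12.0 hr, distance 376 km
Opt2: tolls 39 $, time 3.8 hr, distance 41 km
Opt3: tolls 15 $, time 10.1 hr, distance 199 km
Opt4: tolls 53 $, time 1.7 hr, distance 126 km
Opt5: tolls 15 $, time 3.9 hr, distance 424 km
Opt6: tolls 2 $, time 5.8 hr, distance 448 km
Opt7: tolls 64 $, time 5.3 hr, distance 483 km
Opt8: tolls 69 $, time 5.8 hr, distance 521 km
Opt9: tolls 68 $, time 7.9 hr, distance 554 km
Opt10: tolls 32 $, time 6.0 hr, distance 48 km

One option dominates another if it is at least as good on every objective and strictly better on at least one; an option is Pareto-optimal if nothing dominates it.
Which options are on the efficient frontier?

Opt1: dominated by Opt2 (tolls 39≤77, time 3.8≤12.0, distance 41≤376).
Opt2: not dominated (best distance).
Opt3: not dominated.
Opt4: not dominated (best time).
Opt5: not dominated.
Opt6: not dominated (best tolls).
Opt7: dominated by Opt2 (tolls 39≤64, time 3.8≤5.3, distance 41≤483).
Opt8: dominated by Opt2 (tolls 39≤69, time 3.8≤5.8, distance 41≤521).
Opt9: dominated by Opt2 (tolls 39≤68, time 3.8≤7.9, distance 41≤554).
Opt10: not dominated.

Opt2, Opt3, Opt4, Opt5, Opt6, Opt10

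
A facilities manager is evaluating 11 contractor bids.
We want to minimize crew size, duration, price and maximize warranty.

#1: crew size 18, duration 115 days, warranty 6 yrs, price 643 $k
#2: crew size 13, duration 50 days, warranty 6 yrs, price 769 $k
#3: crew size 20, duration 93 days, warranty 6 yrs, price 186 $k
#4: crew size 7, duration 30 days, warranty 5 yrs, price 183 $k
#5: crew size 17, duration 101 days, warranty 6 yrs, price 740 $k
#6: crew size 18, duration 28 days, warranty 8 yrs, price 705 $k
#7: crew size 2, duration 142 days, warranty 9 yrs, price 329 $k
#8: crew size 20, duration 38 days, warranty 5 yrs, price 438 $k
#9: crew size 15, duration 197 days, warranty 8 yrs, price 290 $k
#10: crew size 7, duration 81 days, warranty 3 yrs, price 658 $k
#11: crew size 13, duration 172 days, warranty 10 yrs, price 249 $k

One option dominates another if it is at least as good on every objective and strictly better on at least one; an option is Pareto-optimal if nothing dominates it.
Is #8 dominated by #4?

#4 vs #8: crew size 7≤20, duration 30≤38, warranty 5≥5, price 183≤438 — #4 is at least as good on every objective with at least one strict improvement.

Yes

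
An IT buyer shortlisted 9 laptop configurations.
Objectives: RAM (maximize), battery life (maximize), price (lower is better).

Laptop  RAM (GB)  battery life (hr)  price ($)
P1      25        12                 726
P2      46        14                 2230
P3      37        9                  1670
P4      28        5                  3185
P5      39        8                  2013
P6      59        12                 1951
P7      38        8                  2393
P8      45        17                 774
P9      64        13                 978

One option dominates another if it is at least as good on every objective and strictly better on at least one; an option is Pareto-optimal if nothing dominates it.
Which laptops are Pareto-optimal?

P1: not dominated (best price).
P2: not dominated.
P3: dominated by P8 (RAM 45≥37, battery life 17≥9, price 774≤1670).
P4: dominated by P2 (RAM 46≥28, battery life 14≥5, price 2230≤3185).
P5: dominated by P6 (RAM 59≥39, battery life 12≥8, price 1951≤2013).
P6: dominated by P9 (RAM 64≥59, battery life 13≥12, price 978≤1951).
P7: dominated by P2 (RAM 46≥38, battery life 14≥8, price 2230≤2393).
P8: not dominated (best battery life).
P9: not dominated (best RAM).

P1, P2, P8, P9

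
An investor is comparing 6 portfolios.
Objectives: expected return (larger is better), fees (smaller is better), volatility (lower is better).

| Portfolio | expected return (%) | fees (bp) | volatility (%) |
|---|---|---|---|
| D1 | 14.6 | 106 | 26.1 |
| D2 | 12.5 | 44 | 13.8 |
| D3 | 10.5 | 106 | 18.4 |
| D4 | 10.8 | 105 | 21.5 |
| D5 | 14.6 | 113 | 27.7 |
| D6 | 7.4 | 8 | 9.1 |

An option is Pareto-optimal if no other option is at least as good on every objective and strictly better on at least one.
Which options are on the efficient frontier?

D1: not dominated.
D2: not dominated.
D3: dominated by D2 (expected return 12.5≥10.5, fees 44≤106, volatility 13.8≤18.4).
D4: dominated by D2 (expected return 12.5≥10.8, fees 44≤105, volatility 13.8≤21.5).
D5: dominated by D1 (expected return 14.6≥14.6, fees 106≤113, volatility 26.1≤27.7).
D6: not dominated (best fees).

D1, D2, D6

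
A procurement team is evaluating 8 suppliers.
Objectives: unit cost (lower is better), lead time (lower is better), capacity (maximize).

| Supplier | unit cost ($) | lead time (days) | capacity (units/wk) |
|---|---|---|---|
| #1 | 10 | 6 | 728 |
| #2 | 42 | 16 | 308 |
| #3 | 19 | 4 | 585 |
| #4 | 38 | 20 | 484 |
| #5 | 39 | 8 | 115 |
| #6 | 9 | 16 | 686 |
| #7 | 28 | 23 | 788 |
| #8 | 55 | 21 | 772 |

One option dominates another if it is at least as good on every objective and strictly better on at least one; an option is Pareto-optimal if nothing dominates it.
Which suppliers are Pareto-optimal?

#1, #3, #6, #7, #8

#1: not dominated.
#2: dominated by #1 (unit cost 10≤42, lead time 6≤16, capacity 728≥308).
#3: not dominated (best lead time).
#4: dominated by #1 (unit cost 10≤38, lead time 6≤20, capacity 728≥484).
#5: dominated by #1 (unit cost 10≤39, lead time 6≤8, capacity 728≥115).
#6: not dominated (best unit cost).
#7: not dominated (best capacity).
#8: not dominated.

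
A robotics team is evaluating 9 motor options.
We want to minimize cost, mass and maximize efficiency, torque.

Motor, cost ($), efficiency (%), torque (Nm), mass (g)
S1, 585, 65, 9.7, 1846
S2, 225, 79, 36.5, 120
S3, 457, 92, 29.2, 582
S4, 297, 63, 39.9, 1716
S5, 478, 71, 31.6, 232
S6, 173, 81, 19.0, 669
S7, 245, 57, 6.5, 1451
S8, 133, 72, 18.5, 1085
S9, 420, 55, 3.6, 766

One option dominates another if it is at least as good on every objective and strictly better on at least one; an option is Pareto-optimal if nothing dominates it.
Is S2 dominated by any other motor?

S1: worse on cost (585 vs 225).
S3: worse on cost (457 vs 225).
S4: worse on cost (297 vs 225).
S5: worse on cost (478 vs 225).
S6: worse on torque (19.0 vs 36.5).
S7: worse on cost (245 vs 225).
S8: worse on efficiency (72 vs 79).
S9: worse on cost (420 vs 225).
No option is at least as good as S2 on every objective and strictly better on one.

No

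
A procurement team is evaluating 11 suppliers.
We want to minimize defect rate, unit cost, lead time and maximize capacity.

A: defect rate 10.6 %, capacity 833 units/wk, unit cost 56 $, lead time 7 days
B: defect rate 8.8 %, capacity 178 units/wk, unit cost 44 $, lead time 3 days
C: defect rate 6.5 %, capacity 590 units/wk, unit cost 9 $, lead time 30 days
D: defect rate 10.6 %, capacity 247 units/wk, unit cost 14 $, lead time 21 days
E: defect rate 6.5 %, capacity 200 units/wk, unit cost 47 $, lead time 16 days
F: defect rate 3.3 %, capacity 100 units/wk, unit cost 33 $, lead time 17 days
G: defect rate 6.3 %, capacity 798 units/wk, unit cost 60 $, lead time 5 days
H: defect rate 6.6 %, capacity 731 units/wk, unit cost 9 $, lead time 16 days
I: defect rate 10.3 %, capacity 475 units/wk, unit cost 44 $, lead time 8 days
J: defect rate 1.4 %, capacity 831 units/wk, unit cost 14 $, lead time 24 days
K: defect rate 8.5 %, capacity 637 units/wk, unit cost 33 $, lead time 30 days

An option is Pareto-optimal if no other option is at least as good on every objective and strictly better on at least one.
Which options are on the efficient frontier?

A: not dominated (best capacity).
B: not dominated (best lead time).
C: not dominated.
D: dominated by H (defect rate 6.6≤10.6, capacity 731≥247, unit cost 9≤14, lead time 16≤21).
E: not dominated.
F: not dominated.
G: not dominated.
H: not dominated.
I: not dominated.
J: not dominated (best defect rate).
K: dominated by H (defect rate 6.6≤8.5, capacity 731≥637, unit cost 9≤33, lead time 16≤30).

A, B, C, E, F, G, H, I, J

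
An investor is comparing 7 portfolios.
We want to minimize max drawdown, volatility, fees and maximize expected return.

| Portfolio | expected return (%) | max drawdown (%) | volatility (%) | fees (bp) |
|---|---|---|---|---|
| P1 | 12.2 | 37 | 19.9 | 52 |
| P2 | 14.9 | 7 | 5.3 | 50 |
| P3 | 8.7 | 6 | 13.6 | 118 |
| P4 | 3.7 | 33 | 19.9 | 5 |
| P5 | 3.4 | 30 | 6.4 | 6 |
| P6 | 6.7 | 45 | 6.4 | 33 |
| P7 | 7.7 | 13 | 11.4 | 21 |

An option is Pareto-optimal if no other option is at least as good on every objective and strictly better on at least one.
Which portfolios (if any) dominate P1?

P2: expected return 14.9≥12.2, max drawdown 7≤37, volatility 5.3≤19.9, fees 50≤52 — dominates P1.
Others (P3, P4, P5, P6, P7) are each worse than P1 on at least one objective.

P2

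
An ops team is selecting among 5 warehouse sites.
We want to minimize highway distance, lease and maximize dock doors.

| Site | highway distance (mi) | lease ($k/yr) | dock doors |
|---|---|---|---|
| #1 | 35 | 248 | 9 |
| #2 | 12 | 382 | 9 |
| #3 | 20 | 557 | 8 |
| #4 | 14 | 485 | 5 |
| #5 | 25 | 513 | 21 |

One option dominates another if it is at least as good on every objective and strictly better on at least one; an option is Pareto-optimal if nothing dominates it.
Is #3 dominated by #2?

#2 vs #3: highway distance 12≤20, lease 382≤557, dock doors 9≥8 — #2 is at least as good on every objective with at least one strict improvement.

Yes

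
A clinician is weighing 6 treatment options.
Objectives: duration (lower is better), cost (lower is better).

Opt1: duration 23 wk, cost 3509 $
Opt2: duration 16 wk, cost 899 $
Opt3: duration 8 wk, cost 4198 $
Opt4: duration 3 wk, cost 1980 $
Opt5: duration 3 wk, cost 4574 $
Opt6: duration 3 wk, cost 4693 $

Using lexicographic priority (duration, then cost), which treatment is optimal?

Opt4

First minimize duration: best is 3, kept {Opt4, Opt5, Opt6}.
Then minimize cost: best is 1980, kept {Opt4}.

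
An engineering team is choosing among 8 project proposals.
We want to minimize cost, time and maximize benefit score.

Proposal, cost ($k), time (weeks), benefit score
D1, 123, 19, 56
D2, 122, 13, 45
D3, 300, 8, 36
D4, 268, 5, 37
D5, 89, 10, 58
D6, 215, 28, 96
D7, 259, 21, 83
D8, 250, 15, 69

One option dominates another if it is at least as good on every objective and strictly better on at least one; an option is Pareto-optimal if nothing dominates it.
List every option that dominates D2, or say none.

D5

D5: cost 89≤122, time 10≤13, benefit score 58≥45 — dominates D2.
Others (D1, D3, D4, D6, D7, D8) are each worse than D2 on at least one objective.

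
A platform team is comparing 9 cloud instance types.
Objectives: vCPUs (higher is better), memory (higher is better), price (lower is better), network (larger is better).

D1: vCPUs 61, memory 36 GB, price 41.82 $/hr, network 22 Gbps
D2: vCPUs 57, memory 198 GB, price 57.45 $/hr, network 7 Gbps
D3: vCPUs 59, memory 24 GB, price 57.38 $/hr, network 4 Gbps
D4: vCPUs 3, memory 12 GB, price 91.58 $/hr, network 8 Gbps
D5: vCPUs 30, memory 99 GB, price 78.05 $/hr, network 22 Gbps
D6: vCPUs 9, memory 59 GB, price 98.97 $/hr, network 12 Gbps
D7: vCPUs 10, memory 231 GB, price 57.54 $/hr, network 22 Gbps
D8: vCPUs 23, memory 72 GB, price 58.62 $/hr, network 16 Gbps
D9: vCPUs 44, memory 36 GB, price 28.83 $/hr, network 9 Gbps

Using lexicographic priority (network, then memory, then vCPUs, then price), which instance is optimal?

First maximize network: best is 22, kept {D1, D5, D7}.
Then maximize memory: best is 231, kept {D7}.

D7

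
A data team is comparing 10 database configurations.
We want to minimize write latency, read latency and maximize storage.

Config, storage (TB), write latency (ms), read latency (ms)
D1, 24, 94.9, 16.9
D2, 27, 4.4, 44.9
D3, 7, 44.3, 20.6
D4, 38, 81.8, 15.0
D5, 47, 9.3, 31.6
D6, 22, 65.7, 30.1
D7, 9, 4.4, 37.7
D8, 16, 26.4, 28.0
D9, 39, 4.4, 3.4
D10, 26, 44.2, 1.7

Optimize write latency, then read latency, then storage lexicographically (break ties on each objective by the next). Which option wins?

D9

First minimize write latency: best is 4.4, kept {D2, D7, D9}.
Then minimize read latency: best is 3.4, kept {D9}.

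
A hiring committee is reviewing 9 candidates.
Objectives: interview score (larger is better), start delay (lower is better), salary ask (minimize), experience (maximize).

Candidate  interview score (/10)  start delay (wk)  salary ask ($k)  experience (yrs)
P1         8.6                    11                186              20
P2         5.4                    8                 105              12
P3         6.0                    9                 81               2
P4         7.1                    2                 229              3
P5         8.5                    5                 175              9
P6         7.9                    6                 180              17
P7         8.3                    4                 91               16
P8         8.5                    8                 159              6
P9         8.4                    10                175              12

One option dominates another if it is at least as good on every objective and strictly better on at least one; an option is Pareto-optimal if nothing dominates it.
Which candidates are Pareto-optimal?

P1: not dominated (best interview score).
P2: dominated by P7 (interview score 8.3≥5.4, start delay 4≤8, salary ask 91≤105, experience 16≥12).
P3: not dominated (best salary ask).
P4: not dominated (best start delay).
P5: not dominated.
P6: not dominated.
P7: not dominated.
P8: not dominated.
P9: not dominated.

P1, P3, P4, P5, P6, P7, P8, P9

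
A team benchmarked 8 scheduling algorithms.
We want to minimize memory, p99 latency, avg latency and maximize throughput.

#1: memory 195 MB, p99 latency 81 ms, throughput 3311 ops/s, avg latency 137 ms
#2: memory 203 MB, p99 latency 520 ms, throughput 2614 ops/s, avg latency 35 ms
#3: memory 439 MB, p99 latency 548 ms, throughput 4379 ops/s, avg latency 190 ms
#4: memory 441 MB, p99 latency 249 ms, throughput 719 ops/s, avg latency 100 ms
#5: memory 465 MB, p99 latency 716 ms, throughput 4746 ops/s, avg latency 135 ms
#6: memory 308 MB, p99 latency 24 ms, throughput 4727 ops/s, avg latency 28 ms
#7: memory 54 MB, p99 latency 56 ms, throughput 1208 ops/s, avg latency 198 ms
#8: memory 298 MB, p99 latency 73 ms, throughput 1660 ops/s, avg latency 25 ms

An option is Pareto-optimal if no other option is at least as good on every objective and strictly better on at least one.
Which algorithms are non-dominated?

#1, #2, #5, #6, #7, #8

#1: not dominated.
#2: not dominated.
#3: dominated by #6 (memory 308≤439, p99 latency 24≤548, throughput 4727≥4379, avg latency 28≤190).
#4: dominated by #6 (memory 308≤441, p99 latency 24≤249, throughput 4727≥719, avg latency 28≤100).
#5: not dominated (best throughput).
#6: not dominated (best p99 latency).
#7: not dominated (best memory).
#8: not dominated (best avg latency).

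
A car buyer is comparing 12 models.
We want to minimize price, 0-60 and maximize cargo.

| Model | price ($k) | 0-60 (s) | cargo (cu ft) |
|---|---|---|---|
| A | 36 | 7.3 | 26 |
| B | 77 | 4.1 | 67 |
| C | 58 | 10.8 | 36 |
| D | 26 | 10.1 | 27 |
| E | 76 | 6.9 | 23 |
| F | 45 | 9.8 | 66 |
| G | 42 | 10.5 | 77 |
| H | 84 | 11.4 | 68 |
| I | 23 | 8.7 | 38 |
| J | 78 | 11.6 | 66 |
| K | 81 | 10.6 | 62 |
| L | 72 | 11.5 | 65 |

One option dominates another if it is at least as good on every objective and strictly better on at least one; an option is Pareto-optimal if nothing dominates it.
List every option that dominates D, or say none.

I

I: price 23≤26, 0-60 8.7≤10.1, cargo 38≥27 — dominates D.
Others (A, B, C, E, F, G, H, J, K, L) are each worse than D on at least one objective.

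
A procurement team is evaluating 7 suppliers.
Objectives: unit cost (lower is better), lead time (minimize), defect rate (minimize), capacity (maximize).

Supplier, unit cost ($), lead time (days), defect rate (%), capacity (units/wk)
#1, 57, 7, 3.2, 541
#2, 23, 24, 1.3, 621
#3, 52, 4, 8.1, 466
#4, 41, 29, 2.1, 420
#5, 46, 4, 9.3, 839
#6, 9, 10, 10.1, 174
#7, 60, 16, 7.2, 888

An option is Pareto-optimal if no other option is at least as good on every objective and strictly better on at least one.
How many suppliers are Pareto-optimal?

#1: not dominated.
#2: not dominated (best defect rate).
#3: not dominated.
#4: dominated by #2 (unit cost 23≤41, lead time 24≤29, defect rate 1.3≤2.1, capacity 621≥420).
#5: not dominated.
#6: not dominated (best unit cost).
#7: not dominated (best capacity).
Pareto-optimal: #1, #2, #3, #5, #6, #7 → 6.

6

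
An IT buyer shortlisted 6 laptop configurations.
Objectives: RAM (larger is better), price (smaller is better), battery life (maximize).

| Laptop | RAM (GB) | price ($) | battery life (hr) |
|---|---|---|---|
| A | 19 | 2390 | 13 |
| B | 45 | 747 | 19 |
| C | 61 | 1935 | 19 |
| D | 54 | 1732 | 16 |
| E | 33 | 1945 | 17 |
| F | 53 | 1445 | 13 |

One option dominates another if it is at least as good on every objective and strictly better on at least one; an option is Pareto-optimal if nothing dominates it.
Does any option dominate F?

No

A: worse on RAM (19 vs 53).
B: worse on RAM (45 vs 53).
C: worse on price (1935 vs 1445).
D: worse on price (1732 vs 1445).
E: worse on RAM (33 vs 53).
No option is at least as good as F on every objective and strictly better on one.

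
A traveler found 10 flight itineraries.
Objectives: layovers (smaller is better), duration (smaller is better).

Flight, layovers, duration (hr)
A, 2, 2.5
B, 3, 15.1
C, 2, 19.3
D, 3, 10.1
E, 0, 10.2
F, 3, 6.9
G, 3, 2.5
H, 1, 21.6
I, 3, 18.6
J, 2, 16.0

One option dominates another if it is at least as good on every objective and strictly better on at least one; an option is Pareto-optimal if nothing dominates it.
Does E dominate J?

E vs J: layovers 0≤2, duration 10.2≤16.0 — E is at least as good on every objective with at least one strict improvement.

Yes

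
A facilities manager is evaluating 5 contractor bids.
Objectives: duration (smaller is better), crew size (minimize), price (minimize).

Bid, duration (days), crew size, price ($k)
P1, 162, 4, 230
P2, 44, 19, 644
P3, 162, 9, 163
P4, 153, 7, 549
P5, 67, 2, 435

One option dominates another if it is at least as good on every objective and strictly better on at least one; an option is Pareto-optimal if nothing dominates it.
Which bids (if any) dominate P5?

none

P1: worse on duration (162 vs 67).
P2: worse on crew size (19 vs 2).
P3: worse on duration (162 vs 67).
P4: worse on duration (153 vs 67).
No option dominates P5.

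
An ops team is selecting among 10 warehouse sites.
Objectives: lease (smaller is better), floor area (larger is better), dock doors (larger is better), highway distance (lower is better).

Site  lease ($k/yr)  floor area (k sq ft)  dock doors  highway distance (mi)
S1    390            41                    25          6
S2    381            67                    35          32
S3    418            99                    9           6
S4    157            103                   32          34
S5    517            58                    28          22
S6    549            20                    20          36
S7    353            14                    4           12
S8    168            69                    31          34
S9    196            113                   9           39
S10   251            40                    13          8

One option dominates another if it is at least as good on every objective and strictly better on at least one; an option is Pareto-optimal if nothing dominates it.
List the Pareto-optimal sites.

S1, S2, S3, S4, S5, S9, S10

S1: not dominated.
S2: not dominated (best dock doors).
S3: not dominated.
S4: not dominated (best lease).
S5: not dominated.
S6: dominated by S1 (lease 390≤549, floor area 41≥20, dock doors 25≥20, highway distance 6≤36).
S7: dominated by S10 (lease 251≤353, floor area 40≥14, dock doors 13≥4, highway distance 8≤12).
S8: dominated by S4 (lease 157≤168, floor area 103≥69, dock doors 32≥31, highway distance 34≤34).
S9: not dominated (best floor area).
S10: not dominated.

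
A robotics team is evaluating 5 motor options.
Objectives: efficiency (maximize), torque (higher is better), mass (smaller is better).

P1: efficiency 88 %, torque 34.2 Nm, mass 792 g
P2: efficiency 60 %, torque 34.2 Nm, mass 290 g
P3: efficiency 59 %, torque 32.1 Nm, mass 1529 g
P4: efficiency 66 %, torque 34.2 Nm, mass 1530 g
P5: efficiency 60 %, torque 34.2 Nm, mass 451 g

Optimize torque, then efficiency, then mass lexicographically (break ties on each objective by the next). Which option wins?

P1

First maximize torque: best is 34.2, kept {P1, P2, P4, P5}.
Then maximize efficiency: best is 88, kept {P1}.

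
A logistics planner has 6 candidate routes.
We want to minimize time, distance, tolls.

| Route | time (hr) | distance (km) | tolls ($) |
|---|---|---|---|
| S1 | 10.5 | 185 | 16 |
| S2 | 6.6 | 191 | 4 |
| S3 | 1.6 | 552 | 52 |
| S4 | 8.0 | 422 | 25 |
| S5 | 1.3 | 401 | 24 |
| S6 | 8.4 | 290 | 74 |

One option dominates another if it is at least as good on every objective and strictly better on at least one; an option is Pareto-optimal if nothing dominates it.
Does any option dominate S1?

No

S2: worse on distance (191 vs 185).
S3: worse on distance (552 vs 185).
S4: worse on distance (422 vs 185).
S5: worse on distance (401 vs 185).
S6: worse on distance (290 vs 185).
No option is at least as good as S1 on every objective and strictly better on one.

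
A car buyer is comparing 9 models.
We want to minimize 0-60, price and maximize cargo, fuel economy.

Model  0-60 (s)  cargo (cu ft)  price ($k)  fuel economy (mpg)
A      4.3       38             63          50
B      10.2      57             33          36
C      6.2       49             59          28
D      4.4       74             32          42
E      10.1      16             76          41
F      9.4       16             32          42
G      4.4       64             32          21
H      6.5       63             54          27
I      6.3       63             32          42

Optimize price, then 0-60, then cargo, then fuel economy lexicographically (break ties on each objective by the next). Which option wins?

First minimize price: best is 32, kept {D, F, G, I}.
Then minimize 0-60: best is 4.4, kept {D, G}.
Then maximize cargo: best is 74, kept {D}.

D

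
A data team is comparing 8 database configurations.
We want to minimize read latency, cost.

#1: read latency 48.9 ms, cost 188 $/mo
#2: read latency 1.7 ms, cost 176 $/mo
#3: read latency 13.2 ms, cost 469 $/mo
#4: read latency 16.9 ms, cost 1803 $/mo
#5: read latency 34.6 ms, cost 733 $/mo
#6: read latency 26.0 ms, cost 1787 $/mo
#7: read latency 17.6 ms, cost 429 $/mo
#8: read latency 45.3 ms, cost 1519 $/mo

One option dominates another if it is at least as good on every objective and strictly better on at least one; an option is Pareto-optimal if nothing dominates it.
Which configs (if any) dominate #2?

none

#1: worse on read latency (48.9 vs 1.7).
#3: worse on read latency (13.2 vs 1.7).
#4: worse on read latency (16.9 vs 1.7).
#5: worse on read latency (34.6 vs 1.7).
#6: worse on read latency (26.0 vs 1.7).
#7: worse on read latency (17.6 vs 1.7).
#8: worse on read latency (45.3 vs 1.7).
No option dominates #2.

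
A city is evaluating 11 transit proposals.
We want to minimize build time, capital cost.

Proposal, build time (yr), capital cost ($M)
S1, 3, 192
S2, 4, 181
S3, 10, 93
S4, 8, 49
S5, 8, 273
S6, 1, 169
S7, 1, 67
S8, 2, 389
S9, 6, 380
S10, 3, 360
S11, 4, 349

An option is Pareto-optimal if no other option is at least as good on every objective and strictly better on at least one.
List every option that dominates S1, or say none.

S6, S7

S6: build time 1≤3, capital cost 169≤192 — dominates S1.
S7: build time 1≤3, capital cost 67≤192 — dominates S1.
Others (S2, S3, S4, S5, S8, S9, S10, S11) are each worse than S1 on at least one objective.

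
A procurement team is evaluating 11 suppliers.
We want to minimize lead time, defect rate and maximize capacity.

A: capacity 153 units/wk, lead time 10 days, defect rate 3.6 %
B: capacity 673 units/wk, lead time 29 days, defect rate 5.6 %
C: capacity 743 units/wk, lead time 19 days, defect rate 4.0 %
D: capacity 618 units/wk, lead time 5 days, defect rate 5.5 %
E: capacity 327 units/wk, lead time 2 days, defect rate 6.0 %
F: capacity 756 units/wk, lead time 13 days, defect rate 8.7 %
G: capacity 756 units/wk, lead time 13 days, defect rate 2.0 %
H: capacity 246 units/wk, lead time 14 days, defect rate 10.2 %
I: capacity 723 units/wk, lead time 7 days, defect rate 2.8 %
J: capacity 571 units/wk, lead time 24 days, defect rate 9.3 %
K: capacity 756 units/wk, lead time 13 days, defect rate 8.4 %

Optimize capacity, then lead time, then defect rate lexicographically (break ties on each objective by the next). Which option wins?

G

First maximize capacity: best is 756, kept {F, G, K}.
Then minimize lead time: best is 13, kept {F, G, K}.
Then minimize defect rate: best is 2.0, kept {G}.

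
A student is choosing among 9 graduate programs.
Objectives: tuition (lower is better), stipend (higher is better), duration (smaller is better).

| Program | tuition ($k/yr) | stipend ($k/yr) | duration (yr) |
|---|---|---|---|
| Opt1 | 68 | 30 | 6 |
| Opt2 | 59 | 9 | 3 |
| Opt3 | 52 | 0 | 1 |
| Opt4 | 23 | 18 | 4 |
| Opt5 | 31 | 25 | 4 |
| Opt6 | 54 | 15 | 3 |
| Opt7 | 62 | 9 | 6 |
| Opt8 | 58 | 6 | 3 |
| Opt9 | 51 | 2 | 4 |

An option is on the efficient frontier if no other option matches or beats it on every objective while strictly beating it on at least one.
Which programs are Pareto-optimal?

Opt1: not dominated (best stipend).
Opt2: dominated by Opt6 (tuition 54≤59, stipend 15≥9, duration 3≤3).
Opt3: not dominated (best duration).
Opt4: not dominated (best tuition).
Opt5: not dominated.
Opt6: not dominated.
Opt7: dominated by Opt2 (tuition 59≤62, stipend 9≥9, duration 3≤6).
Opt8: dominated by Opt6 (tuition 54≤58, stipend 15≥6, duration 3≤3).
Opt9: dominated by Opt4 (tuition 23≤51, stipend 18≥2, duration 4≤4).

Opt1, Opt3, Opt4, Opt5, Opt6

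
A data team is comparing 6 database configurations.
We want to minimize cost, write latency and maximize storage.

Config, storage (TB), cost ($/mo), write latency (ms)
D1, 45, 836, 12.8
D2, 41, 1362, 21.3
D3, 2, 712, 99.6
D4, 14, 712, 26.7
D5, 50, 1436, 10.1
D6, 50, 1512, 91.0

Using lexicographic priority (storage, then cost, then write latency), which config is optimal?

D5

First maximize storage: best is 50, kept {D5, D6}.
Then minimize cost: best is 1436, kept {D5}.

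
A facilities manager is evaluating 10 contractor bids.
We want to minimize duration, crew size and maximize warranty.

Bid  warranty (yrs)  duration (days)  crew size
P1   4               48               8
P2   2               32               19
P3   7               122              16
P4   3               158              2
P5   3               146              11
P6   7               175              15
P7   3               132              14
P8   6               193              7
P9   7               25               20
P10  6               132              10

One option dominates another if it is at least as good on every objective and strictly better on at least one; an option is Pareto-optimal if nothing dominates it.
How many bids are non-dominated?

8

P1: not dominated.
P2: not dominated.
P3: not dominated.
P4: not dominated (best crew size).
P5: dominated by P1 (warranty 4≥3, duration 48≤146, crew size 8≤11).
P6: not dominated.
P7: dominated by P1 (warranty 4≥3, duration 48≤132, crew size 8≤14).
P8: not dominated.
P9: not dominated (best duration).
P10: not dominated.
Pareto-optimal: P1, P2, P3, P4, P6, P8, P9, P10 → 8.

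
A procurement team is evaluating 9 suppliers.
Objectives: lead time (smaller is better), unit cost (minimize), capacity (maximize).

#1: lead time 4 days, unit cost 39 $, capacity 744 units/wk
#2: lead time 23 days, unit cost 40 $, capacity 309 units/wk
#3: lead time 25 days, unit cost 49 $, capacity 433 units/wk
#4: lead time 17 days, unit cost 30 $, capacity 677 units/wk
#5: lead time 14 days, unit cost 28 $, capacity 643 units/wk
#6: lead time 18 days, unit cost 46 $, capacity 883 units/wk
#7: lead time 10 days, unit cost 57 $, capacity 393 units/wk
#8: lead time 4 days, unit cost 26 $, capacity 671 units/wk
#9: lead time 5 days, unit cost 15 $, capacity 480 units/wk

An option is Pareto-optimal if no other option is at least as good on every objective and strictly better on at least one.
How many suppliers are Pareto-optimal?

#1: not dominated.
#2: dominated by #1 (lead time 4≤23, unit cost 39≤40, capacity 744≥309).
#3: dominated by #1 (lead time 4≤25, unit cost 39≤49, capacity 744≥433).
#4: not dominated.
#5: dominated by #8 (lead time 4≤14, unit cost 26≤28, capacity 671≥643).
#6: not dominated (best capacity).
#7: dominated by #1 (lead time 4≤10, unit cost 39≤57, capacity 744≥393).
#8: not dominated.
#9: not dominated (best unit cost).
Pareto-optimal: #1, #4, #6, #8, #9 → 5.

5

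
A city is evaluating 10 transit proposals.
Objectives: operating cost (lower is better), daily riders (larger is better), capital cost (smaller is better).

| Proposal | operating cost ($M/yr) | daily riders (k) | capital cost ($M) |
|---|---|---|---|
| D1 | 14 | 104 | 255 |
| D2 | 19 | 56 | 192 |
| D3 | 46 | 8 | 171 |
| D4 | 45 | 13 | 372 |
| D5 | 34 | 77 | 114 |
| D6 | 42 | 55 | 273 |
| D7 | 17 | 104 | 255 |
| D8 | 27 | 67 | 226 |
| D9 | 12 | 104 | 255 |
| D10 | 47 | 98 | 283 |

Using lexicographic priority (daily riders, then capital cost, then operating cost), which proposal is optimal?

D9

First maximize daily riders: best is 104, kept {D1, D7, D9}.
Then minimize capital cost: best is 255, kept {D1, D7, D9}.
Then minimize operating cost: best is 12, kept {D9}.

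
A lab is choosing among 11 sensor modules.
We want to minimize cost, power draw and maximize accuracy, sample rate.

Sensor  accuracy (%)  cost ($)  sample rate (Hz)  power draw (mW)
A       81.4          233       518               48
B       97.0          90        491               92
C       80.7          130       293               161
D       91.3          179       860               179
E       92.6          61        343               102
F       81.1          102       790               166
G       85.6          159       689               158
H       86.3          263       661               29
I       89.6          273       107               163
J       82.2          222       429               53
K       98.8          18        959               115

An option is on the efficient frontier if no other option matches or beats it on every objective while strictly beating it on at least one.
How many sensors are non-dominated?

6

A: not dominated.
B: not dominated.
C: dominated by B (accuracy 97.0≥80.7, cost 90≤130, sample rate 491≥293, power draw 92≤161).
D: dominated by K (accuracy 98.8≥91.3, cost 18≤179, sample rate 959≥860, power draw 115≤179).
E: not dominated.
F: dominated by K (accuracy 98.8≥81.1, cost 18≤102, sample rate 959≥790, power draw 115≤166).
G: dominated by K (accuracy 98.8≥85.6, cost 18≤159, sample rate 959≥689, power draw 115≤158).
H: not dominated (best power draw).
I: dominated by B (accuracy 97.0≥89.6, cost 90≤273, sample rate 491≥107, power draw 92≤163).
J: not dominated.
K: not dominated (best accuracy).
Pareto-optimal: A, B, E, H, J, K → 6.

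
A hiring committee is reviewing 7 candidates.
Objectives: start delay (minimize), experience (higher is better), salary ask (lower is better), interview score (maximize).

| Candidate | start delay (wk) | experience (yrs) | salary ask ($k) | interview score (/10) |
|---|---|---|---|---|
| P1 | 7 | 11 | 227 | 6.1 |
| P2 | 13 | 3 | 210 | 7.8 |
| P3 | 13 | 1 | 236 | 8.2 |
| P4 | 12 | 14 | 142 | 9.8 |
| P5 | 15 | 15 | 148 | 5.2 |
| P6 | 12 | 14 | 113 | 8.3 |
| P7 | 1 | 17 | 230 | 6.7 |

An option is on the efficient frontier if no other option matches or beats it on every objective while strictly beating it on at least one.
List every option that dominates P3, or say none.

P4, P6

P4: start delay 12≤13, experience 14≥1, salary ask 142≤236, interview score 9.8≥8.2 — dominates P3.
P6: start delay 12≤13, experience 14≥1, salary ask 113≤236, interview score 8.3≥8.2 — dominates P3.
Others (P1, P2, P5, P7) are each worse than P3 on at least one objective.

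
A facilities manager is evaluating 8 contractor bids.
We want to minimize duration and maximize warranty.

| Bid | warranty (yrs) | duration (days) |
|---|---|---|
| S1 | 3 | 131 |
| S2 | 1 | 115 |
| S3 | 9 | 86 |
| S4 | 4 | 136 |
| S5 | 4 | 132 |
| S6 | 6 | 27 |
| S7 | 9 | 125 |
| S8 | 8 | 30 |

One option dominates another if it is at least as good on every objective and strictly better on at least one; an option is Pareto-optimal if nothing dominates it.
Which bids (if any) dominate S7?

S3

S3: warranty 9≥9, duration 86≤125 — dominates S7.
Others (S1, S2, S4, S5, S6, S8) are each worse than S7 on at least one objective.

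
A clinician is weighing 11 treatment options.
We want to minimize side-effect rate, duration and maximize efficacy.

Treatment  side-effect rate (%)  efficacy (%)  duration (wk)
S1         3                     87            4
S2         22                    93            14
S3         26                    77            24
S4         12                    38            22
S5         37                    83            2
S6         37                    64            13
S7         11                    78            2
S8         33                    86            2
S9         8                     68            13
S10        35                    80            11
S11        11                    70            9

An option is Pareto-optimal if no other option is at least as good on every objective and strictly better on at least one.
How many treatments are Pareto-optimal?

S1: not dominated (best side-effect rate).
S2: not dominated (best efficacy).
S3: dominated by S1 (side-effect rate 3≤26, efficacy 87≥77, duration 4≤24).
S4: dominated by S1 (side-effect rate 3≤12, efficacy 87≥38, duration 4≤22).
S5: dominated by S8 (side-effect rate 33≤37, efficacy 86≥83, duration 2≤2).
S6: dominated by S1 (side-effect rate 3≤37, efficacy 87≥64, duration 4≤13).
S7: not dominated.
S8: not dominated.
S9: dominated by S1 (side-effect rate 3≤8, efficacy 87≥68, duration 4≤13).
S10: dominated by S1 (side-effect rate 3≤35, efficacy 87≥80, duration 4≤11).
S11: dominated by S1 (side-effect rate 3≤11, efficacy 87≥70, duration 4≤9).
Pareto-optimal: S1, S2, S7, S8 → 4.

4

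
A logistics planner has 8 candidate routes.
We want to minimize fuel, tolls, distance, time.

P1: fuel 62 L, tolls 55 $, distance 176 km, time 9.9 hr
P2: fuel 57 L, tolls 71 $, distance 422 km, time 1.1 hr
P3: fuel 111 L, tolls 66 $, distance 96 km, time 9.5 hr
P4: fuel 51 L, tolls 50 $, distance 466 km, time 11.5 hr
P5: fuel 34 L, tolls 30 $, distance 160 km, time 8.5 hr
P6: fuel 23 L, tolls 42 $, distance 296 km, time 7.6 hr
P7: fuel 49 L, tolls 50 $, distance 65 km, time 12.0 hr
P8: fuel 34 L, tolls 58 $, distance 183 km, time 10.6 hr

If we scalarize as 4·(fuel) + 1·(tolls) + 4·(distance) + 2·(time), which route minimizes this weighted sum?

P1: 4·62 + 1·55 + 4·176 + 2·9.9 = 1026.8
P2: 4·57 + 1·71 + 4·422 + 2·1.1 = 1989.2
P3: 4·111 + 1·66 + 4·96 + 2·9.5 = 913.0
P4: 4·51 + 1·50 + 4·466 + 2·11.5 = 2141.0
P5: 4·34 + 1·30 + 4·160 + 2·8.5 = 823.0
P6: 4·23 + 1·42 + 4·296 + 2·7.6 = 1333.2
P7: 4·49 + 1·50 + 4·65 + 2·12.0 = 530.0
P8: 4·34 + 1·58 + 4·183 + 2·10.6 = 947.2
Lowest: P7 at 530.0.

P7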